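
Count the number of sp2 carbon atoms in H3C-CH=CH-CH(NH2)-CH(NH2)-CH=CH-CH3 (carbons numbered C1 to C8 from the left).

4

C1: sp3
C2: sp2 ✓
C3: sp2 ✓
C4: sp3
C5: sp3
C6: sp2 ✓
C7: sp2 ✓
C8: sp3
C2, C3, C6, C7 → 4 sp2 carbons.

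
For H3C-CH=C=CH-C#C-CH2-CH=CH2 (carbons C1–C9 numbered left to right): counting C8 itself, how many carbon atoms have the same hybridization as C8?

C8 is sp2 (one π bond).
C1: sp3
C2: sp2 ✓
C3: sp
C4: sp2 ✓
C5: sp
C6: sp
C7: sp3
C8: sp2 ✓
C9: sp2 ✓
4 carbons are sp2.

4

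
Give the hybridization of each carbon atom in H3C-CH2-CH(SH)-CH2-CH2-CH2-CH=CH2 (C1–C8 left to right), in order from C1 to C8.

C1 sp3, C2 sp3, C3 sp3, C4 sp3, C5 sp3, C6 sp3, C7 sp2, C8 sp2

C1 — 4 σ bonds. Steric number 4, so sp3.
C2 carries 4 σ bonds, giving a steric number of 4, so it is sp3.
C3 carries 4 σ bonds, giving a steric number of 4, so it is sp3.
C4 — 4 σ bonds. Steric number 4, so sp3.
C5: 4 σ bonds; 4 regions of electron density → sp3.
C6: 4 σ bonds; 4 regions of electron density → sp3.
C7 has 3 σ bonds, plus one π bond: steric number 3 → sp2.
C8 carries 3 σ bonds, plus one π bond, giving a steric number of 3, so it is sp2.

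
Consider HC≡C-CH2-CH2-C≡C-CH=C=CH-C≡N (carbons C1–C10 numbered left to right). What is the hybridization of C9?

C9 (3 σ bonds, plus one π bond) has steric number 3: sp2.

sp^2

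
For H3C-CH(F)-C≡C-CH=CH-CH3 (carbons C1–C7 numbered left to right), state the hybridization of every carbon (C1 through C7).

C1 — 4 σ bonds. Steric number 4, so sp3.
C2: 4 σ bonds — 4 electron domains, sp3.
C3 — 2 σ bonds, plus two π bonds. Steric number 2, so sp.
C4: 2 σ bonds, plus two π bonds — 2 electron domains, sp.
C5 carries 3 σ bonds, plus one π bond, giving a steric number of 3, so it is sp2.
C6: 3 σ bonds, plus one π bond — 3 electron domains, sp2.
C7 carries 4 σ bonds, giving a steric number of 4, so it is sp3.

C1 sp3, C2 sp3, C3 sp, C4 sp, C5 sp2, C6 sp2, C7 sp3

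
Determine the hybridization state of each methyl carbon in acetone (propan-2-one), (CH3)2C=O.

Each methyl carbon carries 4 σ bonds, giving a steric number of 4, so it is sp3.

sp^3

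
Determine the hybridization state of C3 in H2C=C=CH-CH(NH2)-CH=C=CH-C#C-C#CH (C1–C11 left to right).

sp2

C3: 3 σ bonds, plus one π bond — 3 electron domains, sp2.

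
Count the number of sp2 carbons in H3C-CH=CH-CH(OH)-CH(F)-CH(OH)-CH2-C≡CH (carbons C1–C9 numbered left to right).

C1: sp3
C2: sp2 ✓
C3: sp2 ✓
C4: sp3
C5: sp3
C6: sp3
C7: sp3
C8: sp
C9: sp
C2, C3 → 2 sp2 carbons.

2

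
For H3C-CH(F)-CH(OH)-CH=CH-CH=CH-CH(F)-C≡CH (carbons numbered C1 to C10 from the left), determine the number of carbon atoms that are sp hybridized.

C1: sp3
C2: sp3
C3: sp3
C4: sp2
C5: sp2
C6: sp2
C7: sp2
C8: sp3
C9: sp ✓
C10: sp ✓
C9, C10 → 2 sp carbons.

2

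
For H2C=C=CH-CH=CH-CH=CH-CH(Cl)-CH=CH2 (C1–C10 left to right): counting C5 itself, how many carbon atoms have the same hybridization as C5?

8

C5 is sp2 (one π bond).
C1: sp2 ✓
C2: sp
C3: sp2 ✓
C4: sp2 ✓
C5: sp2 ✓
C6: sp2 ✓
C7: sp2 ✓
C8: sp3
C9: sp2 ✓
C10: sp2 ✓
8 carbons are sp2.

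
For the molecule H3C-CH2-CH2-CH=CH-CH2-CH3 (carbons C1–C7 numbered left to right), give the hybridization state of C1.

sp^3

C1 carries 4 σ bonds, giving a steric number of 4, so it is sp3.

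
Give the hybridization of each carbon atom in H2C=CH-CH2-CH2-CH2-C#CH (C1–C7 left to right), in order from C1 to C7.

C1: 3 σ bonds, plus one π bond — 3 electron domains, sp2.
C2 — 3 σ bonds, plus one π bond. Steric number 3, so sp2.
C3 has 4 σ bonds: steric number 4 → sp3.
C4 (4 σ bonds) has steric number 4: sp3.
C5: 4 σ bonds; 4 regions of electron density → sp3.
C6: 2 σ bonds, plus two π bonds; 2 regions of electron density → sp.
C7 (2 σ bonds, plus two π bonds) has steric number 2: sp.

C1 sp2, C2 sp2, C3 sp3, C4 sp3, C5 sp3, C6 sp, C7 sp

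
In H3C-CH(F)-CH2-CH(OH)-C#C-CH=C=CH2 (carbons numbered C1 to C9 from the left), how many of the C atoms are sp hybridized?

3

C1: sp3
C2: sp3
C3: sp3
C4: sp3
C5: sp ✓
C6: sp ✓
C7: sp2
C8: sp ✓
C9: sp2
C5, C6, C8 → 3 sp carbons.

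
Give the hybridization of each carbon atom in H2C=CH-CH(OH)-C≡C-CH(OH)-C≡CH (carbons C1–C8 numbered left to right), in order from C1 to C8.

C1 — 3 σ bonds, plus one π bond. Steric number 3, so sp2.
C2: 3 σ bonds, plus one π bond — 3 electron domains, sp2.
C3 is sp3: 4 σ bonds, 4 electron-density regions.
C4: 2 σ bonds, plus two π bonds — 2 electron domains, sp.
C5: 2 σ bonds, plus two π bonds; 2 regions of electron density → sp.
C6: 4 σ bonds; 4 regions of electron density → sp3.
C7 carries 2 σ bonds, plus two π bonds, giving a steric number of 2, so it is sp.
C8 is sp: 2 σ bonds, plus two π bonds, 2 electron-density regions.

C1 sp2, C2 sp2, C3 sp3, C4 sp, C5 sp, C6 sp3, C7 sp, C8 sp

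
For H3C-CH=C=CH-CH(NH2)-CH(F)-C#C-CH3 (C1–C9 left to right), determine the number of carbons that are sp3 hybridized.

4

C1: sp3 ✓
C2: sp2
C3: sp
C4: sp2
C5: sp3 ✓
C6: sp3 ✓
C7: sp
C8: sp
C9: sp3 ✓
C1, C5, C6, C9 → 4 sp3 carbons.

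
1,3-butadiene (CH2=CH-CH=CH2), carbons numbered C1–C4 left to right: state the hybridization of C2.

sp²

C2 (3 σ bonds, plus one π bond) has steric number 3: sp2.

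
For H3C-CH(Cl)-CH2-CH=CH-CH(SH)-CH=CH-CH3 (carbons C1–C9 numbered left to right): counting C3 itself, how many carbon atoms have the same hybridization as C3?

C3 is sp3 (only σ bonds).
C1: sp3 ✓
C2: sp3 ✓
C3: sp3 ✓
C4: sp2
C5: sp2
C6: sp3 ✓
C7: sp2
C8: sp2
C9: sp3 ✓
5 carbons are sp3.

5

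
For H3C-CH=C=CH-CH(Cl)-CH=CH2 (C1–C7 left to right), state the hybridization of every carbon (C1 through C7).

C1 sp3, C2 sp2, C3 sp, C4 sp2, C5 sp3, C6 sp2, C7 sp2

C1 — 4 σ bonds. Steric number 4, so sp3.
C2: 3 σ bonds, plus one π bond — 3 electron domains, sp2.
C3: 2 σ bonds, plus two π bonds — 2 electron domains, sp.
C4 has 3 σ bonds, plus one π bond: steric number 3 → sp2.
C5 (4 σ bonds) has steric number 4: sp3.
C6 is sp2: 3 σ bonds, plus one π bond, 3 electron-density regions.
C7 — 3 σ bonds, plus one π bond. Steric number 3, so sp2.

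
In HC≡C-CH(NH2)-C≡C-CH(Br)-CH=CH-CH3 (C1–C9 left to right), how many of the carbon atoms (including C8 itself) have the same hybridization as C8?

2

C8 is sp2 (one π bond).
C1: sp
C2: sp
C3: sp3
C4: sp
C5: sp
C6: sp3
C7: sp2 ✓
C8: sp2 ✓
C9: sp3
2 carbons are sp2.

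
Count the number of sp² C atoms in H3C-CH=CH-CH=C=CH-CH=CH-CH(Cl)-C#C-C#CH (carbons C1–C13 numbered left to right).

6

C1: sp3
C2: sp2 ✓
C3: sp2 ✓
C4: sp2 ✓
C5: sp
C6: sp2 ✓
C7: sp2 ✓
C8: sp2 ✓
C9: sp3
C10: sp
C11: sp
C12: sp
C13: sp
C2, C3, C4, C6, C7, C8 → 6 sp2 carbons.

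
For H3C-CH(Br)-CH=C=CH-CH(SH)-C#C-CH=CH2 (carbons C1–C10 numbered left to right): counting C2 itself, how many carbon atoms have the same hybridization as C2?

3

C2 is sp3 (only σ bonds).
C1: sp3 ✓
C2: sp3 ✓
C3: sp2
C4: sp
C5: sp2
C6: sp3 ✓
C7: sp
C8: sp
C9: sp2
C10: sp2
3 carbons are sp3.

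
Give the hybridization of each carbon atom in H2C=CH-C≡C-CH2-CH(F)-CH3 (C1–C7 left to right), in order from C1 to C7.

C1 sp2, C2 sp2, C3 sp, C4 sp, C5 sp3, C6 sp3, C7 sp3

C1 (3 σ bonds, plus one π bond) has steric number 3: sp2.
C2: 3 σ bonds, plus one π bond; 3 regions of electron density → sp2.
C3 — 2 σ bonds, plus two π bonds. Steric number 2, so sp.
C4: 2 σ bonds, plus two π bonds; 2 regions of electron density → sp.
C5 carries 4 σ bonds, giving a steric number of 4, so it is sp3.
C6 (4 σ bonds) has steric number 4: sp3.
C7 has 4 σ bonds: steric number 4 → sp3.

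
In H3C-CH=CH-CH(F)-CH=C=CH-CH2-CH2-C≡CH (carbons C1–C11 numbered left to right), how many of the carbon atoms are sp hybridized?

C1: sp3
C2: sp2
C3: sp2
C4: sp3
C5: sp2
C6: sp ✓
C7: sp2
C8: sp3
C9: sp3
C10: sp ✓
C11: sp ✓
C6, C10, C11 → 3 sp carbons.

3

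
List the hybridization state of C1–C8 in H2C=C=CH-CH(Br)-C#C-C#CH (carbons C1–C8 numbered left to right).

C1 sp2, C2 sp, C3 sp2, C4 sp3, C5 sp, C6 sp, C7 sp, C8 sp

C1 is sp2: 3 σ bonds, plus one π bond, 3 electron-density regions.
C2 — 2 σ bonds, plus two π bonds. Steric number 2, so sp.
C3 carries 3 σ bonds, plus one π bond, giving a steric number of 3, so it is sp2.
C4 has 4 σ bonds: steric number 4 → sp3.
C5 has 2 σ bonds, plus two π bonds: steric number 2 → sp.
C6: 2 σ bonds, plus two π bonds — 2 electron domains, sp.
C7 — 2 σ bonds, plus two π bonds. Steric number 2, so sp.
C8 has 2 σ bonds, plus two π bonds: steric number 2 → sp.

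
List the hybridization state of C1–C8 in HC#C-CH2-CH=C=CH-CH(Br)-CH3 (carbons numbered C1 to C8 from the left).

C1: 2 σ bonds, plus two π bonds; 2 regions of electron density → sp.
C2 carries 2 σ bonds, plus two π bonds, giving a steric number of 2, so it is sp.
C3: 4 σ bonds; 4 regions of electron density → sp3.
C4: 3 σ bonds, plus one π bond — 3 electron domains, sp2.
C5: 2 σ bonds, plus two π bonds — 2 electron domains, sp.
C6 (3 σ bonds, plus one π bond) has steric number 3: sp2.
C7 has 4 σ bonds: steric number 4 → sp3.
C8 is sp3: 4 σ bonds, 4 electron-density regions.

C1 sp, C2 sp, C3 sp3, C4 sp2, C5 sp, C6 sp2, C7 sp3, C8 sp3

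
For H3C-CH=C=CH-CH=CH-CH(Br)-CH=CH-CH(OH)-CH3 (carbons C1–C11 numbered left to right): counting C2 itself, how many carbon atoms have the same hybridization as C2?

C2 is sp2 (one π bond).
C1: sp3
C2: sp2 ✓
C3: sp
C4: sp2 ✓
C5: sp2 ✓
C6: sp2 ✓
C7: sp3
C8: sp2 ✓
C9: sp2 ✓
C10: sp3
C11: sp3
6 carbons are sp2.

6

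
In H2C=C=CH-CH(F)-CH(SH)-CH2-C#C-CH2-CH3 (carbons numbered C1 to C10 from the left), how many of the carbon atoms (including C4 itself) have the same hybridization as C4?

5

C4 is sp3 (only σ bonds).
C1: sp2
C2: sp
C3: sp2
C4: sp3 ✓
C5: sp3 ✓
C6: sp3 ✓
C7: sp
C8: sp
C9: sp3 ✓
C10: sp3 ✓
5 carbons are sp3.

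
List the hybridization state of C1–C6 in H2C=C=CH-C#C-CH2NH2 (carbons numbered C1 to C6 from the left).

C1 sp2, C2 sp, C3 sp2, C4 sp, C5 sp, C6 sp3

C1 is sp2: 3 σ bonds, plus one π bond, 3 electron-density regions.
C2: 2 σ bonds, plus two π bonds — 2 electron domains, sp.
C3 carries 3 σ bonds, plus one π bond, giving a steric number of 3, so it is sp2.
C4: 2 σ bonds, plus two π bonds — 2 electron domains, sp.
C5 — 2 σ bonds, plus two π bonds. Steric number 2, so sp.
C6: 4 σ bonds — 4 electron domains, sp3.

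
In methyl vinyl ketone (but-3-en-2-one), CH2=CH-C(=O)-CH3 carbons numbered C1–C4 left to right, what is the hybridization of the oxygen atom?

sp2

The oxygen atom is sp2: 1 σ bond and 2 lone pairs, plus one π bond, 3 electron-density regions.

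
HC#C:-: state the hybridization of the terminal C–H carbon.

The terminal C–H carbon has 2 σ bonds, plus two π bonds: steric number 2 → sp.

sp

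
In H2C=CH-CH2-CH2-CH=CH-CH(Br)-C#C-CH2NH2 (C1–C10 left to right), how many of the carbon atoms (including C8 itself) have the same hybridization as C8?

2

C8 is sp (two π bonds).
C1: sp2
C2: sp2
C3: sp3
C4: sp3
C5: sp2
C6: sp2
C7: sp3
C8: sp ✓
C9: sp ✓
C10: sp3
2 carbons are sp.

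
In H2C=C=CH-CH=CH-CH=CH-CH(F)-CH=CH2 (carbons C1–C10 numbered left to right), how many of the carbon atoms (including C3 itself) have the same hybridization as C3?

8

C3 is sp2 (one π bond).
C1: sp2 ✓
C2: sp
C3: sp2 ✓
C4: sp2 ✓
C5: sp2 ✓
C6: sp2 ✓
C7: sp2 ✓
C8: sp3
C9: sp2 ✓
C10: sp2 ✓
8 carbons are sp2.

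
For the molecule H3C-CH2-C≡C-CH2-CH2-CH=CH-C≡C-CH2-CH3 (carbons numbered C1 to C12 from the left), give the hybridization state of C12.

C12 carries 4 σ bonds, giving a steric number of 4, so it is sp3.

sp3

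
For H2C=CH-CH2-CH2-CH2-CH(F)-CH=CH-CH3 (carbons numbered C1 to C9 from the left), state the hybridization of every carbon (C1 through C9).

C1 — 3 σ bonds, plus one π bond. Steric number 3, so sp2.
C2 — 3 σ bonds, plus one π bond. Steric number 3, so sp2.
C3 carries 4 σ bonds, giving a steric number of 4, so it is sp3.
C4: 4 σ bonds; 4 regions of electron density → sp3.
C5 has 4 σ bonds: steric number 4 → sp3.
C6 is sp3: 4 σ bonds, 4 electron-density regions.
C7: 3 σ bonds, plus one π bond — 3 electron domains, sp2.
C8 (3 σ bonds, plus one π bond) has steric number 3: sp2.
C9 has 4 σ bonds: steric number 4 → sp3.

C1 sp2, C2 sp2, C3 sp3, C4 sp3, C5 sp3, C6 sp3, C7 sp2, C8 sp2, C9 sp3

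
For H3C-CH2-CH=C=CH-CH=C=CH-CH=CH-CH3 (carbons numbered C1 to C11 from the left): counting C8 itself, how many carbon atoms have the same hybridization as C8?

6

C8 is sp2 (one π bond).
C1: sp3
C2: sp3
C3: sp2 ✓
C4: sp
C5: sp2 ✓
C6: sp2 ✓
C7: sp
C8: sp2 ✓
C9: sp2 ✓
C10: sp2 ✓
C11: sp3
6 carbons are sp2.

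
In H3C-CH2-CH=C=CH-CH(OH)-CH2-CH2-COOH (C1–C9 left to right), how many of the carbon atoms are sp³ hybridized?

5

C1: sp3 ✓
C2: sp3 ✓
C3: sp2
C4: sp
C5: sp2
C6: sp3 ✓
C7: sp3 ✓
C8: sp3 ✓
C9: sp2
C1, C2, C6, C7, C8 → 5 sp3 carbons.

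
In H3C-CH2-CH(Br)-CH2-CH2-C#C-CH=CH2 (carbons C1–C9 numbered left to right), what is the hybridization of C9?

sp²

C9 is sp2: 3 σ bonds, plus one π bond, 3 electron-density regions.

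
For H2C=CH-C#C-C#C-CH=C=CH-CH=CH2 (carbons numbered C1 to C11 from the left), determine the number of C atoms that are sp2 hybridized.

C1: sp2 ✓
C2: sp2 ✓
C3: sp
C4: sp
C5: sp
C6: sp
C7: sp2 ✓
C8: sp
C9: sp2 ✓
C10: sp2 ✓
C11: sp2 ✓
C1, C2, C7, C9, C10, C11 → 6 sp2 carbons.

6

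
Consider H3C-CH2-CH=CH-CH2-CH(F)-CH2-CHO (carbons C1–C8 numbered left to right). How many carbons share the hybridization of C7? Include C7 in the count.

C7 is sp3 (only σ bonds).
C1: sp3 ✓
C2: sp3 ✓
C3: sp2
C4: sp2
C5: sp3 ✓
C6: sp3 ✓
C7: sp3 ✓
C8: sp2
5 carbons are sp3.

5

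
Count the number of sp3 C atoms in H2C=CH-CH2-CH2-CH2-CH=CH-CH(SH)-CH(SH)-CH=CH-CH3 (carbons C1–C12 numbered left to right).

6

C1: sp2
C2: sp2
C3: sp3 ✓
C4: sp3 ✓
C5: sp3 ✓
C6: sp2
C7: sp2
C8: sp3 ✓
C9: sp3 ✓
C10: sp2
C11: sp2
C12: sp3 ✓
C3, C4, C5, C8, C9, C12 → 6 sp3 carbons.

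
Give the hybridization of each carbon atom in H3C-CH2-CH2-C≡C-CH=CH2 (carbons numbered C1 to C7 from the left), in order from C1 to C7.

C1 sp3, C2 sp3, C3 sp3, C4 sp, C5 sp, C6 sp2, C7 sp2

C1 (4 σ bonds) has steric number 4: sp3.
C2 carries 4 σ bonds, giving a steric number of 4, so it is sp3.
C3 is sp3: 4 σ bonds, 4 electron-density regions.
C4 is sp: 2 σ bonds, plus two π bonds, 2 electron-density regions.
C5 is sp: 2 σ bonds, plus two π bonds, 2 electron-density regions.
C6: 3 σ bonds, plus one π bond; 3 regions of electron density → sp2.
C7 — 3 σ bonds, plus one π bond. Steric number 3, so sp2.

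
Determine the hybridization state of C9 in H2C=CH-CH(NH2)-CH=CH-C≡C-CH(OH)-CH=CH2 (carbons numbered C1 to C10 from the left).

sp2

C9: 3 σ bonds, plus one π bond — 3 electron domains, sp2.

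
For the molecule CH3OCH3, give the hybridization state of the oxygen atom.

Two σ bonds + two lone pairs = steric number 4 → sp3.

sp³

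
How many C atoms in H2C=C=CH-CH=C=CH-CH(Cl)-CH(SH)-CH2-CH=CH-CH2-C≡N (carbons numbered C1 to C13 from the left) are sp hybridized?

3

C1: sp2
C2: sp ✓
C3: sp2
C4: sp2
C5: sp ✓
C6: sp2
C7: sp3
C8: sp3
C9: sp3
C10: sp2
C11: sp2
C12: sp3
C13: sp ✓
C2, C5, C13 → 3 sp carbons.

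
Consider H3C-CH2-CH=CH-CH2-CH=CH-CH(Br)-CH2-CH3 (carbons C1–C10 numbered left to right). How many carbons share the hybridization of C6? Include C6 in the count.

C6 is sp2 (one π bond).
C1: sp3
C2: sp3
C3: sp2 ✓
C4: sp2 ✓
C5: sp3
C6: sp2 ✓
C7: sp2 ✓
C8: sp3
C9: sp3
C10: sp3
4 carbons are sp2.

4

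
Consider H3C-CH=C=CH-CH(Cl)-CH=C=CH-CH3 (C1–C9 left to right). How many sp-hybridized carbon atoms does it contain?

C1: sp3
C2: sp2
C3: sp ✓
C4: sp2
C5: sp3
C6: sp2
C7: sp ✓
C8: sp2
C9: sp3
C3, C7 → 2 sp carbons.

2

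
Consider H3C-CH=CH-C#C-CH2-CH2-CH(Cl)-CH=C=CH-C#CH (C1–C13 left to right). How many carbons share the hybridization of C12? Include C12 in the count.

5

C12 is sp (two π bonds).
C1: sp3
C2: sp2
C3: sp2
C4: sp ✓
C5: sp ✓
C6: sp3
C7: sp3
C8: sp3
C9: sp2
C10: sp ✓
C11: sp2
C12: sp ✓
C13: sp ✓
5 carbons are sp.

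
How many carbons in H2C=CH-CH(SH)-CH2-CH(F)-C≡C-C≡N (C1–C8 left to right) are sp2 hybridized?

2

C1: sp2 ✓
C2: sp2 ✓
C3: sp3
C4: sp3
C5: sp3
C6: sp
C7: sp
C8: sp
C1, C2 → 2 sp2 carbons.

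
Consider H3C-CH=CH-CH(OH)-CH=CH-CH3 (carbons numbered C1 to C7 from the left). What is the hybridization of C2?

sp²

C2 has 3 σ bonds, plus one π bond: steric number 3 → sp2.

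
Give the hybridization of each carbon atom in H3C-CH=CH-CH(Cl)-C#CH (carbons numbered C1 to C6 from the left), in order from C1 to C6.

C1 sp3, C2 sp2, C3 sp2, C4 sp3, C5 sp, C6 sp

C1 has 4 σ bonds: steric number 4 → sp3.
C2 is sp2: 3 σ bonds, plus one π bond, 3 electron-density regions.
C3 is sp2: 3 σ bonds, plus one π bond, 3 electron-density regions.
C4 (4 σ bonds) has steric number 4: sp3.
C5 carries 2 σ bonds, plus two π bonds, giving a steric number of 2, so it is sp.
C6: 2 σ bonds, plus two π bonds; 2 regions of electron density → sp.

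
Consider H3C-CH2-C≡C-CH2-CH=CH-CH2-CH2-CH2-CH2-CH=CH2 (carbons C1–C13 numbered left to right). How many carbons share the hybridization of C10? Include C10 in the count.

C10 is sp3 (only σ bonds).
C1: sp3 ✓
C2: sp3 ✓
C3: sp
C4: sp
C5: sp3 ✓
C6: sp2
C7: sp2
C8: sp3 ✓
C9: sp3 ✓
C10: sp3 ✓
C11: sp3 ✓
C12: sp2
C13: sp2
7 carbons are sp3.

7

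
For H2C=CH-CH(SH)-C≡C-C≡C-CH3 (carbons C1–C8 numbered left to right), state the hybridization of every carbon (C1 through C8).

C1 has 3 σ bonds, plus one π bond: steric number 3 → sp2.
C2: 3 σ bonds, plus one π bond; 3 regions of electron density → sp2.
C3 carries 4 σ bonds, giving a steric number of 4, so it is sp3.
C4: 2 σ bonds, plus two π bonds; 2 regions of electron density → sp.
C5 has 2 σ bonds, plus two π bonds: steric number 2 → sp.
C6 is sp: 2 σ bonds, plus two π bonds, 2 electron-density regions.
C7 is sp: 2 σ bonds, plus two π bonds, 2 electron-density regions.
C8 — 4 σ bonds. Steric number 4, so sp3.

C1 sp2, C2 sp2, C3 sp3, C4 sp, C5 sp, C6 sp, C7 sp, C8 sp3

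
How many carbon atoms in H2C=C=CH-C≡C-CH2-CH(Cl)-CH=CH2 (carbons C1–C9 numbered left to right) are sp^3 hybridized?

C1: sp2
C2: sp
C3: sp2
C4: sp
C5: sp
C6: sp3 ✓
C7: sp3 ✓
C8: sp2
C9: sp2
C6, C7 → 2 sp3 carbons.

2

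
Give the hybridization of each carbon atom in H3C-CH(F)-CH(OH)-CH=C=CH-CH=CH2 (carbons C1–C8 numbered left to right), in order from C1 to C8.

C1 carries 4 σ bonds, giving a steric number of 4, so it is sp3.
C2 has 4 σ bonds: steric number 4 → sp3.
C3 carries 4 σ bonds, giving a steric number of 4, so it is sp3.
C4 has 3 σ bonds, plus one π bond: steric number 3 → sp2.
C5 — 2 σ bonds, plus two π bonds. Steric number 2, so sp.
C6 — 3 σ bonds, plus one π bond. Steric number 3, so sp2.
C7 (3 σ bonds, plus one π bond) has steric number 3: sp2.
C8 has 3 σ bonds, plus one π bond: steric number 3 → sp2.

C1 sp3, C2 sp3, C3 sp3, C4 sp2, C5 sp, C6 sp2, C7 sp2, C8 sp2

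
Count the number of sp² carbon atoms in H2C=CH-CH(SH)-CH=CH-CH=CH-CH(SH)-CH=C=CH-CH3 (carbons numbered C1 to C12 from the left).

C1: sp2 ✓
C2: sp2 ✓
C3: sp3
C4: sp2 ✓
C5: sp2 ✓
C6: sp2 ✓
C7: sp2 ✓
C8: sp3
C9: sp2 ✓
C10: sp
C11: sp2 ✓
C12: sp3
C1, C2, C4, C5, C6, C7, C9, C11 → 8 sp2 carbons.

8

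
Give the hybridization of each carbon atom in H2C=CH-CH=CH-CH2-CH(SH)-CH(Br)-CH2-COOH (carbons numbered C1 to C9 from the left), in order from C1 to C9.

C1: 3 σ bonds, plus one π bond — 3 electron domains, sp2.
C2 is sp2: 3 σ bonds, plus one π bond, 3 electron-density regions.
C3 carries 3 σ bonds, plus one π bond, giving a steric number of 3, so it is sp2.
C4 carries 3 σ bonds, plus one π bond, giving a steric number of 3, so it is sp2.
C5: 4 σ bonds; 4 regions of electron density → sp3.
C6: 4 σ bonds; 4 regions of electron density → sp3.
C7 carries 4 σ bonds, giving a steric number of 4, so it is sp3.
C8 is sp3: 4 σ bonds, 4 electron-density regions.
C9 is sp2: 3 σ bonds, plus one π bond, 3 electron-density regions.

C1 sp2, C2 sp2, C3 sp2, C4 sp2, C5 sp3, C6 sp3, C7 sp3, C8 sp3, C9 sp2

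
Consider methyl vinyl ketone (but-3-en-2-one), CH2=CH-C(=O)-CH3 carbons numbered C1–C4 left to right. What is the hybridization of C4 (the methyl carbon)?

sp³

C4 (the methyl carbon): 4 σ bonds — 4 electron domains, sp3.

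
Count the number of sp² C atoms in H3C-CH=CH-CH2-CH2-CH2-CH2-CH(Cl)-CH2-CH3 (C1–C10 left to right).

C1: sp3
C2: sp2 ✓
C3: sp2 ✓
C4: sp3
C5: sp3
C6: sp3
C7: sp3
C8: sp3
C9: sp3
C10: sp3
C2, C3 → 2 sp2 carbons.

2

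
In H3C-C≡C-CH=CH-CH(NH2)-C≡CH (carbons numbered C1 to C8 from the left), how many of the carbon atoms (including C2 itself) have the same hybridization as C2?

C2 is sp (two π bonds).
C1: sp3
C2: sp ✓
C3: sp ✓
C4: sp2
C5: sp2
C6: sp3
C7: sp ✓
C8: sp ✓
4 carbons are sp.

4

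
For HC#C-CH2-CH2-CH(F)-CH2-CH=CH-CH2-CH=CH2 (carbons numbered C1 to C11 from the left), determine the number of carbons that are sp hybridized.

C1: sp ✓
C2: sp ✓
C3: sp3
C4: sp3
C5: sp3
C6: sp3
C7: sp2
C8: sp2
C9: sp3
C10: sp2
C11: sp2
C1, C2 → 2 sp carbons.

2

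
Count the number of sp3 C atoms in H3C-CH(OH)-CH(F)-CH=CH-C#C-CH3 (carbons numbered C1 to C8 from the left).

C1: sp3 ✓
C2: sp3 ✓
C3: sp3 ✓
C4: sp2
C5: sp2
C6: sp
C7: sp
C8: sp3 ✓
C1, C2, C3, C8 → 4 sp3 carbons.

4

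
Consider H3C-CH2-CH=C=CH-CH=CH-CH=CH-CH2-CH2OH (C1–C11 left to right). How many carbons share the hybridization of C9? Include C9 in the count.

6

C9 is sp2 (one π bond).
C1: sp3
C2: sp3
C3: sp2 ✓
C4: sp
C5: sp2 ✓
C6: sp2 ✓
C7: sp2 ✓
C8: sp2 ✓
C9: sp2 ✓
C10: sp3
C11: sp3
6 carbons are sp2.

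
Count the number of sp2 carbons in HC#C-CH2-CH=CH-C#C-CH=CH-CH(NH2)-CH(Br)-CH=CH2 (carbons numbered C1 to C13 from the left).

C1: sp
C2: sp
C3: sp3
C4: sp2 ✓
C5: sp2 ✓
C6: sp
C7: sp
C8: sp2 ✓
C9: sp2 ✓
C10: sp3
C11: sp3
C12: sp2 ✓
C13: sp2 ✓
C4, C5, C8, C9, C12, C13 → 6 sp2 carbons.

6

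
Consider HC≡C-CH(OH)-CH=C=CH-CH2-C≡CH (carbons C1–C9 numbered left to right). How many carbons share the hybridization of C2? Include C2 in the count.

5

C2 is sp (two π bonds).
C1: sp ✓
C2: sp ✓
C3: sp3
C4: sp2
C5: sp ✓
C6: sp2
C7: sp3
C8: sp ✓
C9: sp ✓
5 carbons are sp.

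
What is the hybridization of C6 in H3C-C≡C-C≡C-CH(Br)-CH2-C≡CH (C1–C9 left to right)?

C6: 4 σ bonds — 4 electron domains, sp3.

sp³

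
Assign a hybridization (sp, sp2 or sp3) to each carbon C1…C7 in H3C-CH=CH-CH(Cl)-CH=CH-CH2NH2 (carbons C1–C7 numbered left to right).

C1 sp3, C2 sp2, C3 sp2, C4 sp3, C5 sp2, C6 sp2, C7 sp3

C1: 4 σ bonds; 4 regions of electron density → sp3.
C2 is sp2: 3 σ bonds, plus one π bond, 3 electron-density regions.
C3: 3 σ bonds, plus one π bond — 3 electron domains, sp2.
C4 is sp3: 4 σ bonds, 4 electron-density regions.
C5 has 3 σ bonds, plus one π bond: steric number 3 → sp2.
C6: 3 σ bonds, plus one π bond — 3 electron domains, sp2.
C7 has 4 σ bonds: steric number 4 → sp3.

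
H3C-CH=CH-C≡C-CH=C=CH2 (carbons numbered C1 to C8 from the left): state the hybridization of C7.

C7 carries 2 σ bonds, plus two π bonds, giving a steric number of 2, so it is sp.

sp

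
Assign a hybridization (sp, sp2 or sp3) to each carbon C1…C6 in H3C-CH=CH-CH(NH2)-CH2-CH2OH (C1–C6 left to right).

C1: 4 σ bonds — 4 electron domains, sp3.
C2: 3 σ bonds, plus one π bond; 3 regions of electron density → sp2.
C3 carries 3 σ bonds, plus one π bond, giving a steric number of 3, so it is sp2.
C4: 4 σ bonds — 4 electron domains, sp3.
C5 is sp3: 4 σ bonds, 4 electron-density regions.
C6: 4 σ bonds; 4 regions of electron density → sp3.

C1 sp3, C2 sp2, C3 sp2, C4 sp3, C5 sp3, C6 sp3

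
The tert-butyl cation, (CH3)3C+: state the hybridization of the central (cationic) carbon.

Three σ bonds and an empty p orbital; no lone pair → steric number 3 → sp2 and planar.

sp²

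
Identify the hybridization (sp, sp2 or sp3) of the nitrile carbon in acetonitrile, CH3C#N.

The nitrile carbon carries 2 σ bonds, plus two π bonds, giving a steric number of 2, so it is sp.

sp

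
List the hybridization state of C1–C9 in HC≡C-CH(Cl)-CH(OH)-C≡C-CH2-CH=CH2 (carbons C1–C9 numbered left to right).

C1 sp, C2 sp, C3 sp3, C4 sp3, C5 sp, C6 sp, C7 sp3, C8 sp2, C9 sp2

C1 is sp: 2 σ bonds, plus two π bonds, 2 electron-density regions.
C2 — 2 σ bonds, plus two π bonds. Steric number 2, so sp.
C3 has 4 σ bonds: steric number 4 → sp3.
C4 — 4 σ bonds. Steric number 4, so sp3.
C5: 2 σ bonds, plus two π bonds; 2 regions of electron density → sp.
C6 has 2 σ bonds, plus two π bonds: steric number 2 → sp.
C7 is sp3: 4 σ bonds, 4 electron-density regions.
C8 is sp2: 3 σ bonds, plus one π bond, 3 electron-density regions.
C9 — 3 σ bonds, plus one π bond. Steric number 3, so sp2.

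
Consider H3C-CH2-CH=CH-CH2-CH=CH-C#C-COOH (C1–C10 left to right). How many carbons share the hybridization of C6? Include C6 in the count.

5

C6 is sp2 (one π bond).
C1: sp3
C2: sp3
C3: sp2 ✓
C4: sp2 ✓
C5: sp3
C6: sp2 ✓
C7: sp2 ✓
C8: sp
C9: sp
C10: sp2 ✓
5 carbons are sp2.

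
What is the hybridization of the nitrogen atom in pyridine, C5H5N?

sp2

N has two σ bonds and one lone pair in the ring plane (steric number 3 → sp2); its p orbital contributes one electron to the aromatic π system via the C=N double bond.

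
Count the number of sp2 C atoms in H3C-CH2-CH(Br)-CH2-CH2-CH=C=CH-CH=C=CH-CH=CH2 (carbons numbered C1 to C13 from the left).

C1: sp3
C2: sp3
C3: sp3
C4: sp3
C5: sp3
C6: sp2 ✓
C7: sp
C8: sp2 ✓
C9: sp2 ✓
C10: sp
C11: sp2 ✓
C12: sp2 ✓
C13: sp2 ✓
C6, C8, C9, C11, C12, C13 → 6 sp2 carbons.

6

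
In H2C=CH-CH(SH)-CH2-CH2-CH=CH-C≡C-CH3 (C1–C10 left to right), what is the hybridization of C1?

sp2

C1 has 3 σ bonds, plus one π bond: steric number 3 → sp2.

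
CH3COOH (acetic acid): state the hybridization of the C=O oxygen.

sp2

The C=O oxygen has 1 σ bond and 2 lone pairs, plus one π bond: steric number 3 → sp2.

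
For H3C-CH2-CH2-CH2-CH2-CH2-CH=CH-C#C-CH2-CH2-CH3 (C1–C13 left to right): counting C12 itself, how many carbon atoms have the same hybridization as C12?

9

C12 is sp3 (only σ bonds).
C1: sp3 ✓
C2: sp3 ✓
C3: sp3 ✓
C4: sp3 ✓
C5: sp3 ✓
C6: sp3 ✓
C7: sp2
C8: sp2
C9: sp
C10: sp
C11: sp3 ✓
C12: sp3 ✓
C13: sp3 ✓
9 carbons are sp3.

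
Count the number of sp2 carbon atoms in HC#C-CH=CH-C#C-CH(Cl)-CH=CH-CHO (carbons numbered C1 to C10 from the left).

5

C1: sp
C2: sp
C3: sp2 ✓
C4: sp2 ✓
C5: sp
C6: sp
C7: sp3
C8: sp2 ✓
C9: sp2 ✓
C10: sp2 ✓
C3, C4, C8, C9, C10 → 5 sp2 carbons.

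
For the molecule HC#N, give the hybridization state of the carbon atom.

sp

The carbon atom: 2 σ bonds, plus two π bonds; 2 regions of electron density → sp.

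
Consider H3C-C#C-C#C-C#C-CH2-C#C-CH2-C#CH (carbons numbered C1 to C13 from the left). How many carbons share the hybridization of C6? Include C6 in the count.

C6 is sp (two π bonds).
C1: sp3
C2: sp ✓
C3: sp ✓
C4: sp ✓
C5: sp ✓
C6: sp ✓
C7: sp ✓
C8: sp3
C9: sp ✓
C10: sp ✓
C11: sp3
C12: sp ✓
C13: sp ✓
10 carbons are sp.

10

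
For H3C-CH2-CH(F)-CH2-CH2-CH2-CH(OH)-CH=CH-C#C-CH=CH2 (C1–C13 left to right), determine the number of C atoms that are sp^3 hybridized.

C1: sp3 ✓
C2: sp3 ✓
C3: sp3 ✓
C4: sp3 ✓
C5: sp3 ✓
C6: sp3 ✓
C7: sp3 ✓
C8: sp2
C9: sp2
C10: sp
C11: sp
C12: sp2
C13: sp2
C1, C2, C3, C4, C5, C6, C7 → 7 sp3 carbons.

7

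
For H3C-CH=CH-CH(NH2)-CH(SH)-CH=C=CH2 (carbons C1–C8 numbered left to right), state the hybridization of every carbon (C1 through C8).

C1 sp3, C2 sp2, C3 sp2, C4 sp3, C5 sp3, C6 sp2, C7 sp, C8 sp2

C1 has 4 σ bonds: steric number 4 → sp3.
C2 — 3 σ bonds, plus one π bond. Steric number 3, so sp2.
C3 has 3 σ bonds, plus one π bond: steric number 3 → sp2.
C4 has 4 σ bonds: steric number 4 → sp3.
C5 carries 4 σ bonds, giving a steric number of 4, so it is sp3.
C6 (3 σ bonds, plus one π bond) has steric number 3: sp2.
C7 — 2 σ bonds, plus two π bonds. Steric number 2, so sp.
C8 has 3 σ bonds, plus one π bond: steric number 3 → sp2.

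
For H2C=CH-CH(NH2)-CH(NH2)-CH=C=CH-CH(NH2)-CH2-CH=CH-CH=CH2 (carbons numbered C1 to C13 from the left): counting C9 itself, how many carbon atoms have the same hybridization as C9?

4

C9 is sp3 (only σ bonds).
C1: sp2
C2: sp2
C3: sp3 ✓
C4: sp3 ✓
C5: sp2
C6: sp
C7: sp2
C8: sp3 ✓
C9: sp3 ✓
C10: sp2
C11: sp2
C12: sp2
C13: sp2
4 carbons are sp3.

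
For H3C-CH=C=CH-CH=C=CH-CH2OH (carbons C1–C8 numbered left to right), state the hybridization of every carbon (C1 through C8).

C1 sp3, C2 sp2, C3 sp, C4 sp2, C5 sp2, C6 sp, C7 sp2, C8 sp3

C1 carries 4 σ bonds, giving a steric number of 4, so it is sp3.
C2 (3 σ bonds, plus one π bond) has steric number 3: sp2.
C3 is sp: 2 σ bonds, plus two π bonds, 2 electron-density regions.
C4: 3 σ bonds, plus one π bond; 3 regions of electron density → sp2.
C5 carries 3 σ bonds, plus one π bond, giving a steric number of 3, so it is sp2.
C6 — 2 σ bonds, plus two π bonds. Steric number 2, so sp.
C7 is sp2: 3 σ bonds, plus one π bond, 3 electron-density regions.
C8: 4 σ bonds; 4 regions of electron density → sp3.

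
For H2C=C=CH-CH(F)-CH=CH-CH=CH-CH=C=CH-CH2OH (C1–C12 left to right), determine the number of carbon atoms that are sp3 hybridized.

2

C1: sp2
C2: sp
C3: sp2
C4: sp3 ✓
C5: sp2
C6: sp2
C7: sp2
C8: sp2
C9: sp2
C10: sp
C11: sp2
C12: sp3 ✓
C4, C12 → 2 sp3 carbons.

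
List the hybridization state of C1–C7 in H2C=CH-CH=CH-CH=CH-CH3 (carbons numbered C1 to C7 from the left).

C1 sp2, C2 sp2, C3 sp2, C4 sp2, C5 sp2, C6 sp2, C7 sp3

C1: 3 σ bonds, plus one π bond; 3 regions of electron density → sp2.
C2: 3 σ bonds, plus one π bond — 3 electron domains, sp2.
C3 is sp2: 3 σ bonds, plus one π bond, 3 electron-density regions.
C4: 3 σ bonds, plus one π bond; 3 regions of electron density → sp2.
C5: 3 σ bonds, plus one π bond; 3 regions of electron density → sp2.
C6 (3 σ bonds, plus one π bond) has steric number 3: sp2.
C7 — 4 σ bonds. Steric number 4, so sp3.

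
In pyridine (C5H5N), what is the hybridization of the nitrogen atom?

sp2

N has two σ bonds and one lone pair in the ring plane (steric number 3 → sp2); its p orbital contributes one electron to the aromatic π system via the C=N double bond.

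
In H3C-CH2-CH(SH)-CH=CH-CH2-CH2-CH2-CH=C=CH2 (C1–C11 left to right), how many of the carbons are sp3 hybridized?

C1: sp3 ✓
C2: sp3 ✓
C3: sp3 ✓
C4: sp2
C5: sp2
C6: sp3 ✓
C7: sp3 ✓
C8: sp3 ✓
C9: sp2
C10: sp
C11: sp2
C1, C2, C3, C6, C7, C8 → 6 sp3 carbons.

6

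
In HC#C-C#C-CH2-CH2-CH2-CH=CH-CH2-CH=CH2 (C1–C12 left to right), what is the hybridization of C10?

sp3

C10: 4 σ bonds; 4 regions of electron density → sp3.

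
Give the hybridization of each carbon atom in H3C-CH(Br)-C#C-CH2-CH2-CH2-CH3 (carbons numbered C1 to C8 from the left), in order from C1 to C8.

C1 has 4 σ bonds: steric number 4 → sp3.
C2 (4 σ bonds) has steric number 4: sp3.
C3 is sp: 2 σ bonds, plus two π bonds, 2 electron-density regions.
C4 has 2 σ bonds, plus two π bonds: steric number 2 → sp.
C5 has 4 σ bonds: steric number 4 → sp3.
C6 has 4 σ bonds: steric number 4 → sp3.
C7: 4 σ bonds — 4 electron domains, sp3.
C8: 4 σ bonds; 4 regions of electron density → sp3.

C1 sp3, C2 sp3, C3 sp, C4 sp, C5 sp3, C6 sp3, C7 sp3, C8 sp3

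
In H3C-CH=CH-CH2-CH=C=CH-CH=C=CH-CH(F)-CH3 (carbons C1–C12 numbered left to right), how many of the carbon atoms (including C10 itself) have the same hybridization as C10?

C10 is sp2 (one π bond).
C1: sp3
C2: sp2 ✓
C3: sp2 ✓
C4: sp3
C5: sp2 ✓
C6: sp
C7: sp2 ✓
C8: sp2 ✓
C9: sp
C10: sp2 ✓
C11: sp3
C12: sp3
6 carbons are sp2.

6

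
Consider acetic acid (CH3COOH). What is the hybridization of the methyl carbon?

sp³

The methyl carbon (4 σ bonds) has steric number 4: sp3.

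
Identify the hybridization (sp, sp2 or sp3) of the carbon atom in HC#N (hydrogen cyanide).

sp

The carbon atom is sp: 2 σ bonds, plus two π bonds, 2 electron-density regions.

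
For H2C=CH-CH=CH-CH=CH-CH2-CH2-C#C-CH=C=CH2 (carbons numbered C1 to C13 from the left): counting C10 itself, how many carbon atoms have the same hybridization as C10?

C10 is sp (two π bonds).
C1: sp2
C2: sp2
C3: sp2
C4: sp2
C5: sp2
C6: sp2
C7: sp3
C8: sp3
C9: sp ✓
C10: sp ✓
C11: sp2
C12: sp ✓
C13: sp2
3 carbons are sp.

3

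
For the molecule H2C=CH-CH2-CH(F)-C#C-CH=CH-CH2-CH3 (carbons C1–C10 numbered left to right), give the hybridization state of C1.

C1 — 3 σ bonds, plus one π bond. Steric number 3, so sp2.

sp2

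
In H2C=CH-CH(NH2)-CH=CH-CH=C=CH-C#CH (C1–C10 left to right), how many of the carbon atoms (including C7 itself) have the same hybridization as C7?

C7 is sp (two π bonds).
C1: sp2
C2: sp2
C3: sp3
C4: sp2
C5: sp2
C6: sp2
C7: sp ✓
C8: sp2
C9: sp ✓
C10: sp ✓
3 carbons are sp.

3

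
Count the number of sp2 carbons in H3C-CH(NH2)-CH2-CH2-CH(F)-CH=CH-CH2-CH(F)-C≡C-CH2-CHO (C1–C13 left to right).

C1: sp3
C2: sp3
C3: sp3
C4: sp3
C5: sp3
C6: sp2 ✓
C7: sp2 ✓
C8: sp3
C9: sp3
C10: sp
C11: sp
C12: sp3
C13: sp2 ✓
C6, C7, C13 → 3 sp2 carbons.

3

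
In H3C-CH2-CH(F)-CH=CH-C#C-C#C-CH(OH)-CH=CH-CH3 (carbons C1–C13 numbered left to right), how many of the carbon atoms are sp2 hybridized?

C1: sp3
C2: sp3
C3: sp3
C4: sp2 ✓
C5: sp2 ✓
C6: sp
C7: sp
C8: sp
C9: sp
C10: sp3
C11: sp2 ✓
C12: sp2 ✓
C13: sp3
C4, C5, C11, C12 → 4 sp2 carbons.

4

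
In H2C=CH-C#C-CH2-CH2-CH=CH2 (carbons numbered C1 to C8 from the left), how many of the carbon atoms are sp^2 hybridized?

C1: sp2 ✓
C2: sp2 ✓
C3: sp
C4: sp
C5: sp3
C6: sp3
C7: sp2 ✓
C8: sp2 ✓
C1, C2, C7, C8 → 4 sp2 carbons.

4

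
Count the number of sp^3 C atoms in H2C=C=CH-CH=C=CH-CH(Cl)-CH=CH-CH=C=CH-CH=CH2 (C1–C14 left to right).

1

C1: sp2
C2: sp
C3: sp2
C4: sp2
C5: sp
C6: sp2
C7: sp3 ✓
C8: sp2
C9: sp2
C10: sp2
C11: sp
C12: sp2
C13: sp2
C14: sp2
C7 → 1 sp3 carbon.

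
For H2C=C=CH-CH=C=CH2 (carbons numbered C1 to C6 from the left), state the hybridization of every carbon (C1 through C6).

C1 sp2, C2 sp, C3 sp2, C4 sp2, C5 sp, C6 sp2

C1 is sp2: 3 σ bonds, plus one π bond, 3 electron-density regions.
C2 — 2 σ bonds, plus two π bonds. Steric number 2, so sp.
C3: 3 σ bonds, plus one π bond; 3 regions of electron density → sp2.
C4 — 3 σ bonds, plus one π bond. Steric number 3, so sp2.
C5 is sp: 2 σ bonds, plus two π bonds, 2 electron-density regions.
C6 has 3 σ bonds, plus one π bond: steric number 3 → sp2.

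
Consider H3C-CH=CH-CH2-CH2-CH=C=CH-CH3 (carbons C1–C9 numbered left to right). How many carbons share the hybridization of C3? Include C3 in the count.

4

C3 is sp2 (one π bond).
C1: sp3
C2: sp2 ✓
C3: sp2 ✓
C4: sp3
C5: sp3
C6: sp2 ✓
C7: sp
C8: sp2 ✓
C9: sp3
4 carbons are sp2.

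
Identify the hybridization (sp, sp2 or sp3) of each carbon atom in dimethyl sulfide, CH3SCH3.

Each carbon atom carries 4 σ bonds, giving a steric number of 4, so it is sp3.

sp3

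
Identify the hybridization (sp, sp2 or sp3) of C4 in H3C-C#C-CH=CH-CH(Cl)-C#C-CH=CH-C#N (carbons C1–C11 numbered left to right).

sp^2

C4 has 3 σ bonds, plus one π bond: steric number 3 → sp2.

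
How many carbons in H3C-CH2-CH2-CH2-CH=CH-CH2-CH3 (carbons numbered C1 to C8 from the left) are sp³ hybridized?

C1: sp3 ✓
C2: sp3 ✓
C3: sp3 ✓
C4: sp3 ✓
C5: sp2
C6: sp2
C7: sp3 ✓
C8: sp3 ✓
C1, C2, C3, C4, C7, C8 → 6 sp3 carbons.

6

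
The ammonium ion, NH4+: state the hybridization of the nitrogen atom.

Four σ bonds, no lone pair → sp3, tetrahedral.

sp^3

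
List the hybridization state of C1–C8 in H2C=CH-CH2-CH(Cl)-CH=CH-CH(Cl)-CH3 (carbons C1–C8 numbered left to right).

C1 carries 3 σ bonds, plus one π bond, giving a steric number of 3, so it is sp2.
C2: 3 σ bonds, plus one π bond — 3 electron domains, sp2.
C3 (4 σ bonds) has steric number 4: sp3.
C4: 4 σ bonds — 4 electron domains, sp3.
C5 — 3 σ bonds, plus one π bond. Steric number 3, so sp2.
C6 (3 σ bonds, plus one π bond) has steric number 3: sp2.
C7 — 4 σ bonds. Steric number 4, so sp3.
C8: 4 σ bonds; 4 regions of electron density → sp3.

C1 sp2, C2 sp2, C3 sp3, C4 sp3, C5 sp2, C6 sp2, C7 sp3, C8 sp3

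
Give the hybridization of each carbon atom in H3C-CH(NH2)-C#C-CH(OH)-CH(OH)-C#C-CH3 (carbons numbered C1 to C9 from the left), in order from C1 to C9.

C1 sp3, C2 sp3, C3 sp, C4 sp, C5 sp3, C6 sp3, C7 sp, C8 sp, C9 sp3

C1 is sp3: 4 σ bonds, 4 electron-density regions.
C2 is sp3: 4 σ bonds, 4 electron-density regions.
C3 carries 2 σ bonds, plus two π bonds, giving a steric number of 2, so it is sp.
C4: 2 σ bonds, plus two π bonds; 2 regions of electron density → sp.
C5 has 4 σ bonds: steric number 4 → sp3.
C6 is sp3: 4 σ bonds, 4 electron-density regions.
C7 has 2 σ bonds, plus two π bonds: steric number 2 → sp.
C8 carries 2 σ bonds, plus two π bonds, giving a steric number of 2, so it is sp.
C9 carries 4 σ bonds, giving a steric number of 4, so it is sp3.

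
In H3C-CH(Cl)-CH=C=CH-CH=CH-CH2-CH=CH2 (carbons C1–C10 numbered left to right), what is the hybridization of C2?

C2 (4 σ bonds) has steric number 4: sp3.

sp³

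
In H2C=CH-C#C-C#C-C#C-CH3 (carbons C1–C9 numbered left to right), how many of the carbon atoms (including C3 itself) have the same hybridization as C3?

C3 is sp (two π bonds).
C1: sp2
C2: sp2
C3: sp ✓
C4: sp ✓
C5: sp ✓
C6: sp ✓
C7: sp ✓
C8: sp ✓
C9: sp3
6 carbons are sp.

6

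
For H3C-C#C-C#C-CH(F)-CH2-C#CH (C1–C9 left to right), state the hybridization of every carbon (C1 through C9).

C1 sp3, C2 sp, C3 sp, C4 sp, C5 sp, C6 sp3, C7 sp3, C8 sp, C9 sp

C1: 4 σ bonds; 4 regions of electron density → sp3.
C2 carries 2 σ bonds, plus two π bonds, giving a steric number of 2, so it is sp.
C3: 2 σ bonds, plus two π bonds — 2 electron domains, sp.
C4: 2 σ bonds, plus two π bonds; 2 regions of electron density → sp.
C5: 2 σ bonds, plus two π bonds; 2 regions of electron density → sp.
C6: 4 σ bonds; 4 regions of electron density → sp3.
C7: 4 σ bonds — 4 electron domains, sp3.
C8: 2 σ bonds, plus two π bonds; 2 regions of electron density → sp.
C9 has 2 σ bonds, plus two π bonds: steric number 2 → sp.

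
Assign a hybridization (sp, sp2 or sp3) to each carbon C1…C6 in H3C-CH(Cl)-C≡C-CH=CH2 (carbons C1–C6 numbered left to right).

C1 (4 σ bonds) has steric number 4: sp3.
C2 — 4 σ bonds. Steric number 4, so sp3.
C3 is sp: 2 σ bonds, plus two π bonds, 2 electron-density regions.
C4: 2 σ bonds, plus two π bonds — 2 electron domains, sp.
C5: 3 σ bonds, plus one π bond — 3 electron domains, sp2.
C6: 3 σ bonds, plus one π bond; 3 regions of electron density → sp2.

C1 sp3, C2 sp3, C3 sp, C4 sp, C5 sp2, C6 sp2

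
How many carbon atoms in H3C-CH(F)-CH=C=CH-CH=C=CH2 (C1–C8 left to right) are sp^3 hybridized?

2

C1: sp3 ✓
C2: sp3 ✓
C3: sp2
C4: sp
C5: sp2
C6: sp2
C7: sp
C8: sp2
C1, C2 → 2 sp3 carbons.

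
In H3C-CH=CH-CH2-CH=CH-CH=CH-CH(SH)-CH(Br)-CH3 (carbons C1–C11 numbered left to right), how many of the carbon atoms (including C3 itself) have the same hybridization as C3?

6

C3 is sp2 (one π bond).
C1: sp3
C2: sp2 ✓
C3: sp2 ✓
C4: sp3
C5: sp2 ✓
C6: sp2 ✓
C7: sp2 ✓
C8: sp2 ✓
C9: sp3
C10: sp3
C11: sp3
6 carbons are sp2.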